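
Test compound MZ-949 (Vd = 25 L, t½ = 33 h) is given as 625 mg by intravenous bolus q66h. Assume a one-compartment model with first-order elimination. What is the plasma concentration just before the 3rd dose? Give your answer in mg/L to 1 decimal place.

7.8 mg/L

f = (1/2)^(τ/t½) = (1/2)^(66/33) ≈ 0.2500.
C₀ = D/Vd = 625/25 ≈ 25.000 mg/L.
Before the 3rd dose, 2 doses have been given. Superposition: Cmin = C₀·(f + f²).
≈ 25.000 × (0.2500 + 0.0625) ≈ 25.000 × 0.3125 ≈ 7.812 mg/L.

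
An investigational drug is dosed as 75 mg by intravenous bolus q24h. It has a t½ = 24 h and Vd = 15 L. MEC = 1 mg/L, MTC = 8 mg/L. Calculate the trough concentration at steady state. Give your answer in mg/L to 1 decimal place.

The dosing interval is 1 half-life, so f = 2^(−1) = 0.5.
At steady state, R = 1/(1 − 0.5) = 2/1.
Single-dose peak C₀ = D/Vd = 75/15 = 5 mg/L.
Steady-state peak Cmax,ss = C₀·R = 5 × 2/1 ≈ 10.000 mg/L.
Steady-state trough Cmin,ss = Cmax,ss·f ≈ 10.000 × 0.5 ≈ 5.000 mg/L.
Trough 5.0 mg/L vs MEC 1 mg/L: adequate.

5.0 mg/L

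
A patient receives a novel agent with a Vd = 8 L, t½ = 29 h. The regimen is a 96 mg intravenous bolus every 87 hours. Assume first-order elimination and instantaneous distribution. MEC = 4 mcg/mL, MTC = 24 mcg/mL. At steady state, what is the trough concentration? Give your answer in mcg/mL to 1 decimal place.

1.7 mcg/mL

The dosing interval is 3 half-lives, so f = 2^(−3) = 0.125.
Accumulation ratio R = 1/(1 − f) = 1/0.875 = 8/7.
Single-dose peak C₀ = D/Vd = 96/8 = 12 mcg/mL.
Steady-state peak Cmax,ss = C₀·R = 12 × 8/7 ≈ 13.714 mcg/mL.
Steady-state trough Cmin,ss = Cmax,ss·f ≈ 13.714 × 0.125 ≈ 1.714 mcg/mL.
Trough 1.7 mcg/mL vs MEC 4 mcg/mL: subtherapeutic.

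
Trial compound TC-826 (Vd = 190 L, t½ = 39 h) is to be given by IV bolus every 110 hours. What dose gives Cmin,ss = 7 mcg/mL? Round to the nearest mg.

8065 mg

τ/t½ = 110/39 ≈ 2.8205, so f = (1/2)^(110/39) ≈ 0.141560.
Cmin,ss = (D/Vd)·f/(1−f), so D = Cmin,ss·Vd·(1−f)/f.
D = 7 × 190 × (1−f)/f ≈ 7 × 190 × 6.06414 ≈ 8065.31 mg.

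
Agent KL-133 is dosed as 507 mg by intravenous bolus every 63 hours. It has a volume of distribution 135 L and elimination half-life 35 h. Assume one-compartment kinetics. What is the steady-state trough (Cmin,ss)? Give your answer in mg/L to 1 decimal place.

1.5 mg/L

τ/t½ = 63/35 ≈ 1.8, so fraction remaining f = (1/2)^(63/35) ≈ 0.2872.
Single-dose peak C₀ = D/Vd = 507/135 ≈ 3.756 mg/L.
Steady-state trough Cmin,ss = C₀·f/(1−f) ≈ 3.756 × 0.2872/0.7128 ≈ 1.513 mg/L.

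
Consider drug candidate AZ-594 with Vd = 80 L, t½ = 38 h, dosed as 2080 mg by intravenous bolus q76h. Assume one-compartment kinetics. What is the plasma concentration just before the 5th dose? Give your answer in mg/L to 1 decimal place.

8.6 mg/L

f = (1/2)^(τ/t½) = (1/2)^(76/38) ≈ 0.2500.
C₀ = D/Vd = 2080/80 ≈ 26.000 mg/L.
Before the 5th dose, 4 doses have been given. Superposition: Cmin = C₀·(f + f² + … + f^4).
≈ 26.000 × (0.2500 + 0.0625 + 0.0156 + 0.0039) ≈ 26.000 × 0.3320 ≈ 8.632 mg/L.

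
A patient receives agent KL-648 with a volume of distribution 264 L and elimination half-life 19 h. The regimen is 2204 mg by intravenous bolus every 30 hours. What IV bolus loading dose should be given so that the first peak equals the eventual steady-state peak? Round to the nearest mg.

f = (1/2)^(30/19) ≈ 0.334726; accumulation ratio R = 1/(1−f) ≈ 1.50314.
Loading dose to hit Cmax,ss on first dose: D_load = D_maint·R ≈ 2204 × 1.50314 ≈ 3312.92 mg.

3313 mg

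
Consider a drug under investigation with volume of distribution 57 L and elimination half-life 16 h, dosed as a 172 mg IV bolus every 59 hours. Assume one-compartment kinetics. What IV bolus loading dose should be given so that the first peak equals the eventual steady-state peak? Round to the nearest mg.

f = (1/2)^(59/16) ≈ 0.077616; accumulation ratio R = 1/(1−f) ≈ 1.08415.
Loading dose to hit Cmax,ss on first dose: D_load = D_maint·R ≈ 172 × 1.08415 ≈ 186.47 mg.

186 mg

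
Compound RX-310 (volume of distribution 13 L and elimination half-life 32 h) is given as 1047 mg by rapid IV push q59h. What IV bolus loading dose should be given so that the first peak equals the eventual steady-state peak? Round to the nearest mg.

1451 mg

f = (1/2)^(59/32) ≈ 0.278597; accumulation ratio R = 1/(1−f) ≈ 1.38619.
Loading dose to hit Cmax,ss on first dose: D_load = D_maint·R ≈ 1047 × 1.38619 ≈ 1451.34 mg.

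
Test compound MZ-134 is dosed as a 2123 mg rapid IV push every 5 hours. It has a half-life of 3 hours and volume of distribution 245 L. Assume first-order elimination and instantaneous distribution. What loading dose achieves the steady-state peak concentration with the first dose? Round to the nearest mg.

f = (1/2)^(5/3) ≈ 0.314980; accumulation ratio R = 1/(1−f) ≈ 1.45981.
Loading dose to hit Cmax,ss on first dose: D_load = D_maint·R ≈ 2123 × 1.45981 ≈ 3099.18 mg.

3099 mg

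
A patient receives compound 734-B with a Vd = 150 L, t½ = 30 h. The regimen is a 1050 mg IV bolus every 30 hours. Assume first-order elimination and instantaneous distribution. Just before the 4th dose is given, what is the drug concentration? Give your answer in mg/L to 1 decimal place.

6.1 mg/L

f = (1/2)^(τ/t½) = (1/2)^(30/30) ≈ 0.5000.
C₀ = D/Vd = 1050/150 ≈ 7.000 mg/L.
Before the 4th dose, 3 doses have been given. Superposition: Cmin = C₀·(f + f² + … + f^3).
≈ 7.000 × (0.5000 + 0.2500 + 0.1250) ≈ 7.000 × 0.8750 ≈ 6.125 mg/L.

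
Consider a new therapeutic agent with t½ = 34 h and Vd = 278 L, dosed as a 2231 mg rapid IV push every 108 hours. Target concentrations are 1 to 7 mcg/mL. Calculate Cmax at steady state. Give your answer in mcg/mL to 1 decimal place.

τ/t½ = 108/34 ≈ 3.1765, so fraction remaining f = (1/2)^(108/34) ≈ 0.1106.
At steady state, accumulation factor R = 1/(1 − e^(−kτ)) ≈ 1.1244.
Single-dose peak C₀ = D/Vd = 2231/278 ≈ 8.025 mcg/mL.
Steady-state peak Cmax,ss = C₀·R ≈ 8.025 × 1.1244 ≈ 9.023 mcg/mL.
Peak 9.0 mcg/mL vs MTC 7 mcg/mL: exceeds toxic threshold.

9.0 mcg/mL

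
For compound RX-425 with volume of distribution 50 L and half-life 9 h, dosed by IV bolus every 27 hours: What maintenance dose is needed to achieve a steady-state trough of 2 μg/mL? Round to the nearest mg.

700 mg

τ/t½ = 27/9 ≈ 3, so f = (1/2)^(27/9) ≈ 0.125000.
Cmin,ss = (D/Vd)·f/(1−f), so D = Cmin,ss·Vd·(1−f)/f.
D = 2 × 50 × (1−f)/f ≈ 2 × 50 × 7.00000 ≈ 700.00 mg.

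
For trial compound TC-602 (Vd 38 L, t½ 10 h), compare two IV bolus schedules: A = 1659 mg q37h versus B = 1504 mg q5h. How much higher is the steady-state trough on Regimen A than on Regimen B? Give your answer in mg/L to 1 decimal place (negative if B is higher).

-91.9 mg/L

Regimen A: f = (1/2)^(37/10) ≈ 0.0769; Cmin,ss = (1659/38)·f/(1−f) ≈ 3.637 mg/L.
Regimen B: f = (1/2)^(5/10) ≈ 0.7071; Cmin,ss = (1504/38)·f/(1−f) ≈ 95.549 mg/L.
Difference ≈ 3.637 − 95.549 ≈ -91.912 mg/L.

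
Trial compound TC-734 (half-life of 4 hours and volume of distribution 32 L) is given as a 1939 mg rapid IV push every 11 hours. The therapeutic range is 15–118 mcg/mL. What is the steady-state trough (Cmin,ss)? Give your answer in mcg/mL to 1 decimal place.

10.6 mcg/mL

τ/t½ = 11/4 ≈ 2.75, so fraction remaining f = (1/2)^(11/4) ≈ 0.1487.
Each bolus raises the concentration by D/Vd = 1939/32 ≈ 60.594 mcg/mL.
Steady-state trough Cmin,ss = C₀·f/(1−f) ≈ 60.594 × 0.1487/0.8513 ≈ 10.584 mcg/mL.
Trough 10.6 mcg/mL vs MEC 15 mcg/mL: subtherapeutic.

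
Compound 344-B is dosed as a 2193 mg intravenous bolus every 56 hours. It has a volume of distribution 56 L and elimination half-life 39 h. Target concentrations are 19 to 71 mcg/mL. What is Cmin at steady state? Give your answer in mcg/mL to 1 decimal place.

k = ln2/t½ = ln2/39 ≈ 0.017773 h⁻¹; fraction remaining f = e^(−kτ) = e^(−0.017773×56) ≈ 0.3696.
At steady state, accumulation factor R = 1/(1 − e^(−kτ)) ≈ 1.5863.
Single-dose peak C₀ = D/Vd = 2193/56 ≈ 39.161 mcg/mL.
Cmax,ss = C₀/(1 − f) ≈ 39.161/0.6304 ≈ 62.121 mcg/mL.
One interval later, Cmin,ss = Cmax,ss·e^(−kτ) ≈ 62.121 × 0.3696 ≈ 22.960 mcg/mL.
Trough 23.0 mcg/mL vs MEC 19 mcg/mL: adequate.

23.0 mcg/mL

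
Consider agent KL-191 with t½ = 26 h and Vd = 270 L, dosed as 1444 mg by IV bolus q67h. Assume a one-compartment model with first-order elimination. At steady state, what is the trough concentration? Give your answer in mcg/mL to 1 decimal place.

k = ln2/t½ = ln2/26 ≈ 0.026660 h⁻¹; fraction remaining f = e^(−kτ) = e^(−0.026660×67) ≈ 0.1676.
At steady state, accumulation factor R = 1/(1 − e^(−kτ)) ≈ 1.2013.
Each bolus raises the concentration by D/Vd = 1444/270 ≈ 5.348 mcg/mL.
Cmax,ss = C₀/(1 − f) ≈ 5.348/0.8324 ≈ 6.425 mcg/mL.
One interval later, Cmin,ss = Cmax,ss·e^(−kτ) ≈ 6.425 × 0.1676 ≈ 1.077 mcg/mL.

1.1 mcg/mL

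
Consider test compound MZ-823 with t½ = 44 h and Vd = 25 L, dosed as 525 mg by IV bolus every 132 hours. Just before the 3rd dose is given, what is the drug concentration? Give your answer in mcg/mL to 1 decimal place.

f = (1/2)^(τ/t½) = (1/2)^(132/44) ≈ 0.1250.
C₀ = D/Vd = 525/25 ≈ 21.000 mcg/mL.
Before the 3rd dose, 2 doses have been given. Superposition: Cmin = C₀·(f + f²).
≈ 21.000 × (0.1250 + 0.0156) ≈ 21.000 × 0.1406 ≈ 2.953 mcg/mL.

3.0 mcg/mL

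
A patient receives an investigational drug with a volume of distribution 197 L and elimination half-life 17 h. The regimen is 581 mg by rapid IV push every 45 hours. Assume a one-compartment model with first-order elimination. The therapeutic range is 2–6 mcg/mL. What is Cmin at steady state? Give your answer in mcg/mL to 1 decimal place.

τ/t½ = 45/17 ≈ 2.6471, so fraction remaining f = (1/2)^(45/17) ≈ 0.1596.
Single-dose peak C₀ = D/Vd = 581/197 ≈ 2.949 mcg/mL.
Steady-state trough Cmin,ss = C₀·f/(1−f) ≈ 2.949 × 0.1596/0.8404 ≈ 0.560 mcg/mL.
Trough 0.6 mcg/mL vs MEC 2 mcg/mL: subtherapeutic.

0.6 mcg/mL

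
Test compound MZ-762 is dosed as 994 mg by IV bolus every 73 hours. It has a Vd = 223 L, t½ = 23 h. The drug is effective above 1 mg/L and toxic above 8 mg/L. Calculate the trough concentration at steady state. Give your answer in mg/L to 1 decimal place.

Over one 73-h interval, 73/23 ≈ 3.1739 half-lives elapse, leaving f ≈ 0.1108 of each dose.
Accumulation ratio R = 1/(1 − f) ≈ 1/0.8892 ≈ 1.1246.
Each bolus raises the concentration by D/Vd = 994/223 ≈ 4.457 mg/L.
Cmax,ss = C₀/(1 − f) ≈ 4.457/0.8892 ≈ 5.012 mg/L.
One interval later, Cmin,ss = Cmax,ss·e^(−kτ) ≈ 5.012 × 0.1108 ≈ 0.555 mg/L.
Trough 0.6 mg/L vs MEC 1 mg/L: subtherapeutic.

0.6 mg/L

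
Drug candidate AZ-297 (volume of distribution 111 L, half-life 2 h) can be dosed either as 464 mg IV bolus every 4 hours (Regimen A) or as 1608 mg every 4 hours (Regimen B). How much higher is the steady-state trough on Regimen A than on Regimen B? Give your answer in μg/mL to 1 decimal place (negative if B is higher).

-3.4 μg/mL

Regimen A: f = (1/2)^(4/2) ≈ 0.2500; Cmin,ss = (464/111)·f/(1−f) ≈ 1.393 μg/mL.
Regimen B: f = (1/2)^(4/2) ≈ 0.2500; Cmin,ss = (1608/111)·f/(1−f) ≈ 4.829 μg/mL.
Difference ≈ 1.393 − 4.829 ≈ -3.436 μg/mL.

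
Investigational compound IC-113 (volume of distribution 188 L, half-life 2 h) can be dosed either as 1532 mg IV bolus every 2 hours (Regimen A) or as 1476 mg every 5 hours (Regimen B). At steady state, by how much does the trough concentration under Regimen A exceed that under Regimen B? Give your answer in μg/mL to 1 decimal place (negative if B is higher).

6.5 μg/mL

Regimen A: f = (1/2)^(2/2) ≈ 0.5000; Cmin,ss = (1532/188)·f/(1−f) ≈ 8.149 μg/mL.
Regimen B: f = (1/2)^(5/2) ≈ 0.1768; Cmin,ss = (1476/188)·f/(1−f) ≈ 1.686 μg/mL.
Difference ≈ 8.149 − 1.686 ≈ 6.463 μg/mL.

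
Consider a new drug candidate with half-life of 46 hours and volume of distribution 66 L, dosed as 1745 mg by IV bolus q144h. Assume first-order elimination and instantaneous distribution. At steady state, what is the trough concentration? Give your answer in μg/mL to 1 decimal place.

Over one 144-h interval, 144/46 ≈ 3.1304 half-lives elapse, leaving f ≈ 0.1142 of each dose.
Accumulation ratio R = 1/(1 − f) ≈ 1/0.8858 ≈ 1.1289.
Single-dose peak C₀ = D/Vd = 1745/66 ≈ 26.439 μg/mL.
Steady-state peak Cmax,ss = C₀·R ≈ 26.439 × 1.1289 ≈ 29.847 μg/mL.
One interval later, Cmin,ss = Cmax,ss·e^(−kτ) ≈ 29.847 × 0.1142 ≈ 3.409 μg/mL.

3.4 μg/mL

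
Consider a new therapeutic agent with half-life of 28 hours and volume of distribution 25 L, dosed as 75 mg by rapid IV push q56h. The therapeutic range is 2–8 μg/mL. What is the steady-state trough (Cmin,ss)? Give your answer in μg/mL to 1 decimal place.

1.0 μg/mL

The dosing interval is 2 half-lives, so f = 2^(−2) = 0.25.
At steady state, R = 1/(1 − 0.25) = 4/3.
Single-dose peak C₀ = D/Vd = 75/25 = 3 μg/mL.
Steady-state peak Cmax,ss = C₀·R = 3 × 4/3 ≈ 4.000 μg/mL.
Steady-state trough Cmin,ss = Cmax,ss·f ≈ 4.000 × 0.25 ≈ 1.000 μg/mL.
Trough 1.0 μg/mL vs MEC 2 μg/mL: subtherapeutic.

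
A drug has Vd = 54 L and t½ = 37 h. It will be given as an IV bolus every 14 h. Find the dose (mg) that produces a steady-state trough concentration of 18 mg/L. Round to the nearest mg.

τ/t½ = 14/37 ≈ 0.37838, so f = (1/2)^(14/37) ≈ 0.769302.
Cmin,ss = (D/Vd)·f/(1−f), so D = Cmin,ss·Vd·(1−f)/f.
D = 18 × 54 × (1−f)/f ≈ 18 × 54 × 0.29988 ≈ 291.48 mg.

291 mg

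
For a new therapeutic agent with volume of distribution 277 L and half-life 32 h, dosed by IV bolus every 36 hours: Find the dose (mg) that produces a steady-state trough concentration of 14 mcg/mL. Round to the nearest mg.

4580 mg

τ/t½ = 36/32 ≈ 1.125, so f = (1/2)^(36/32) ≈ 0.458502.
Cmin,ss = (D/Vd)·f/(1−f), so D = Cmin,ss·Vd·(1−f)/f.
D = 14 × 277 × (1−f)/f ≈ 14 × 277 × 1.18102 ≈ 4580.00 mg.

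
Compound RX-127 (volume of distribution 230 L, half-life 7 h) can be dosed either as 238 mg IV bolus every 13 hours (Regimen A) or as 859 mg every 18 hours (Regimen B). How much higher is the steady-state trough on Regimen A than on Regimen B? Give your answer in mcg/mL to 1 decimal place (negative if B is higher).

Regimen A: f = (1/2)^(13/7) ≈ 0.2760; Cmin,ss = (238/230)·f/(1−f) ≈ 0.394 mcg/mL.
Regimen B: f = (1/2)^(18/7) ≈ 0.1682; Cmin,ss = (859/230)·f/(1−f) ≈ 0.755 mcg/mL.
Difference ≈ 0.394 − 0.755 ≈ -0.361 mcg/mL.

-0.4 mcg/mL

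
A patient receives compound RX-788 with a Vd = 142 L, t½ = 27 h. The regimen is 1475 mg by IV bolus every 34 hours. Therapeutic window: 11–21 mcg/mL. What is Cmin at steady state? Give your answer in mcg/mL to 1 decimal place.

7.5 mcg/mL

τ/t½ = 34/27 ≈ 1.2593, so fraction remaining f = (1/2)^(34/27) ≈ 0.4178.
Each bolus raises the concentration by D/Vd = 1475/142 ≈ 10.387 mcg/mL.
Steady-state trough Cmin,ss = C₀·f/(1−f) ≈ 10.387 × 0.4178/0.5822 ≈ 7.454 mcg/mL.
Trough 7.5 mcg/mL vs MEC 11 mcg/mL: subtherapeutic.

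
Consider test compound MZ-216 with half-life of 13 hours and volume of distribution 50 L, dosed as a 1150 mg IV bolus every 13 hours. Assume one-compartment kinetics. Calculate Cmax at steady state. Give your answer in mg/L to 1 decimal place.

46.0 mg/L

The dosing interval is 1 half-life, so f = 2^(−1) = 0.5.
Accumulation ratio R = 1/(1 − f) = 1/0.5 = 2/1.
Single-dose peak C₀ = D/Vd = 1150/50 = 23 mg/L.
Steady-state peak Cmax,ss = C₀·R = 23 × 2/1 ≈ 46.000 mg/L.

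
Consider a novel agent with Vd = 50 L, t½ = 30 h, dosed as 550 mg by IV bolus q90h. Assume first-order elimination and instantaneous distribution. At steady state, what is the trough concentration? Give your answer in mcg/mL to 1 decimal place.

The dosing interval is 3 half-lives, so f = 2^(−3) = 0.125.
At steady state, R = 1/(1 − 0.125) = 8/7.
Single-dose peak C₀ = D/Vd = 550/50 = 11 mcg/mL.
Steady-state peak Cmax,ss = C₀·R = 11 × 8/7 ≈ 12.571 mcg/mL.
Steady-state trough Cmin,ss = Cmax,ss·f ≈ 12.571 × 0.125 ≈ 1.571 mcg/mL.

1.6 mcg/mL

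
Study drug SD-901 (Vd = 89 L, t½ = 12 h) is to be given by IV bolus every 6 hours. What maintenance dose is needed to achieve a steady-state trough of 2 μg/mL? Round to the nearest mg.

74 mg

τ/t½ = 6/12 ≈ 0.5, so f = (1/2)^(6/12) ≈ 0.707107.
Cmin,ss = (D/Vd)·f/(1−f), so D = Cmin,ss·Vd·(1−f)/f.
D = 2 × 89 × (1−f)/f ≈ 2 × 89 × 0.41421 ≈ 73.73 mg.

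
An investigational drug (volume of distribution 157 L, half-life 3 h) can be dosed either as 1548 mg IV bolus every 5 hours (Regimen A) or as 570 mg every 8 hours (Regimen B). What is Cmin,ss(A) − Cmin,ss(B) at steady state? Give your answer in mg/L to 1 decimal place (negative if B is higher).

Regimen A: f = (1/2)^(5/3) ≈ 0.3150; Cmin,ss = (1548/157)·f/(1−f) ≈ 4.534 mg/L.
Regimen B: f = (1/2)^(8/3) ≈ 0.1575; Cmin,ss = (570/157)·f/(1−f) ≈ 0.679 mg/L.
Difference ≈ 4.534 − 0.679 ≈ 3.855 mg/L.

3.9 mg/L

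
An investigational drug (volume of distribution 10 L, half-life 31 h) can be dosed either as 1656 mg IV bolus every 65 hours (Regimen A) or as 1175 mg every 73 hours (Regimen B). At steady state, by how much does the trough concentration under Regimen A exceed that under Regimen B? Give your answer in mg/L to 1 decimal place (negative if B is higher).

22.0 mg/L

Regimen A: f = (1/2)^(65/31) ≈ 0.2338; Cmin,ss = (1656/10)·f/(1−f) ≈ 50.532 mg/L.
Regimen B: f = (1/2)^(73/31) ≈ 0.1955; Cmin,ss = (1175/10)·f/(1−f) ≈ 28.553 mg/L.
Difference ≈ 50.532 − 28.553 ≈ 21.979 mg/L.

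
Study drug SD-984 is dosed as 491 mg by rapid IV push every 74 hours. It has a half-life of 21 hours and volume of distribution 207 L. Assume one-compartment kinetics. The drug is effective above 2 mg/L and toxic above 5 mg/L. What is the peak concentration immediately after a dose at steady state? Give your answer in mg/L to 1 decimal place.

2.6 mg/L

τ/t½ = 74/21 ≈ 3.5238, so fraction remaining f = (1/2)^(74/21) ≈ 0.0869.
Accumulation ratio R = 1/(1 − f) ≈ 1/0.9131 ≈ 1.0952.
Single-dose peak C₀ = D/Vd = 491/207 ≈ 2.372 mg/L.
Cmax,ss = C₀/(1 − f) ≈ 2.372/0.9131 ≈ 2.598 mg/L.
Peak 2.6 mg/L vs MTC 5 mg/L: below toxic threshold.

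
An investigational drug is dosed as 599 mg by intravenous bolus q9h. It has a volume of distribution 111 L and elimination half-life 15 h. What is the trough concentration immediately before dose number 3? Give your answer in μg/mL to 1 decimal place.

5.9 μg/mL

f = (1/2)^(τ/t½) = (1/2)^(9/15) ≈ 0.6598.
C₀ = D/Vd = 599/111 ≈ 5.396 μg/mL.
Before the 3rd dose, 2 doses have been given. Superposition: Cmin = C₀·(f + f²).
≈ 5.396 × (0.6598 + 0.4353) ≈ 5.396 × 1.0951 ≈ 5.909 μg/mL.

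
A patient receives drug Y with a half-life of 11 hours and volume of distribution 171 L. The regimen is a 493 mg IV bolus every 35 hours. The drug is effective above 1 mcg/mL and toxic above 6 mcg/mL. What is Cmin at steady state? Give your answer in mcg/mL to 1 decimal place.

0.4 mcg/mL

k = ln2/t½ = ln2/11 ≈ 0.063013 h⁻¹; fraction remaining f = e^(−kτ) = e^(−0.063013×35) ≈ 0.1102.
At steady state, accumulation factor R = 1/(1 − e^(−kτ)) ≈ 1.1238.
Each bolus raises the concentration by D/Vd = 493/171 ≈ 2.883 mcg/mL.
Steady-state peak Cmax,ss = C₀·R ≈ 2.883 × 1.1238 ≈ 3.240 mcg/mL.
Steady-state trough Cmin,ss = Cmax,ss·f ≈ 3.240 × 0.1102 ≈ 0.357 mcg/mL.
Trough 0.4 mcg/mL vs MEC 1 mcg/mL: subtherapeutic.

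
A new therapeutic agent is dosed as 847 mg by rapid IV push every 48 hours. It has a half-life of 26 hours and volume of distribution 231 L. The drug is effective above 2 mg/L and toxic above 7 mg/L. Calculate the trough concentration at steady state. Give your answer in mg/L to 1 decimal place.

Over one 48-h interval, 48/26 ≈ 1.8462 half-lives elapse, leaving f ≈ 0.2781 of each dose.
Accumulation ratio R = 1/(1 − f) ≈ 1/0.7219 ≈ 1.3852.
Single-dose peak C₀ = D/Vd = 847/231 ≈ 3.667 mg/L.
Steady-state peak Cmax,ss = C₀·R ≈ 3.667 × 1.3852 ≈ 5.080 mg/L.
One interval later, Cmin,ss = Cmax,ss·e^(−kτ) ≈ 5.080 × 0.2781 ≈ 1.413 mg/L.
Trough 1.4 mg/L vs MEC 2 mg/L: subtherapeutic.

1.4 mg/L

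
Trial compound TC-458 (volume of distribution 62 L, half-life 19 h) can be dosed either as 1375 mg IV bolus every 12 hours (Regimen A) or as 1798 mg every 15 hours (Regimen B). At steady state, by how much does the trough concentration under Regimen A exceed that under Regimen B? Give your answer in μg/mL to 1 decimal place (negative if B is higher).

Regimen A: f = (1/2)^(12/19) ≈ 0.6455; Cmin,ss = (1375/62)·f/(1−f) ≈ 40.382 μg/mL.
Regimen B: f = (1/2)^(15/19) ≈ 0.5786; Cmin,ss = (1798/62)·f/(1−f) ≈ 39.818 μg/mL.
Difference ≈ 40.382 − 39.818 ≈ 0.564 μg/mL.

0.6 μg/mL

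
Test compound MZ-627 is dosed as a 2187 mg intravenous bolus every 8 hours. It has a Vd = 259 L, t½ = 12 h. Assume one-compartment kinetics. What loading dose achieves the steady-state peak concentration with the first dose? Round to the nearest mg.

f = (1/2)^(8/12) ≈ 0.629961; accumulation ratio R = 1/(1−f) ≈ 2.70242.
Loading dose to hit Cmax,ss on first dose: D_load = D_maint·R ≈ 2187 × 2.70242 ≈ 5910.19 mg.

5910 mg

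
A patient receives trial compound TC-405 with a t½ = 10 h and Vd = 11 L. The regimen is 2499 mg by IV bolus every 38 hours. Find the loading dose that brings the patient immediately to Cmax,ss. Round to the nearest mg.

f = (1/2)^(38/10) ≈ 0.071794; accumulation ratio R = 1/(1−f) ≈ 1.07735.
Loading dose to hit Cmax,ss on first dose: D_load = D_maint·R ≈ 2499 × 1.07735 ≈ 2692.30 mg.

2692 mg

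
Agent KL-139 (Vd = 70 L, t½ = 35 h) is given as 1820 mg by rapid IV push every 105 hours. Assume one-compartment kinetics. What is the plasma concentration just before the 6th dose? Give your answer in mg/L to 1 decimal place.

f = (1/2)^(τ/t½) = (1/2)^(105/35) ≈ 0.1250.
C₀ = D/Vd = 1820/70 ≈ 26.000 mg/L.
Before the 6th dose, 5 doses have been given. Superposition: Cmin = C₀·(f + f² + … + f^5).
≈ 26.000 × (0.1250 + 0.0156 + 0.0020 + 0.0002 + 0.0000) ≈ 26.000 × 0.1428 ≈ 3.713 mg/L.

3.7 mg/L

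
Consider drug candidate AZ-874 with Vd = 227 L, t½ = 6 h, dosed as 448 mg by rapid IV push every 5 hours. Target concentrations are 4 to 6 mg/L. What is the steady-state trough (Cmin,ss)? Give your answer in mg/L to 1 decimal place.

2.5 mg/L

Over one 5-h interval, 5/6 ≈ 0.83333 half-lives elapse, leaving f ≈ 0.5612 of each dose.
Each bolus raises the concentration by D/Vd = 448/227 ≈ 1.974 mg/L.
Steady-state trough Cmin,ss = C₀·f/(1−f) ≈ 1.974 × 0.5612/0.4388 ≈ 2.525 mg/L.
Trough 2.5 mg/L vs MEC 4 mg/L: subtherapeutic.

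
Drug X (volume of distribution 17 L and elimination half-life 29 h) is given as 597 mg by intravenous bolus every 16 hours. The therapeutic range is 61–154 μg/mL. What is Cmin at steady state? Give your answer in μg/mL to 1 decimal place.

Over one 16-h interval, 16/29 ≈ 0.55172 half-lives elapse, leaving f ≈ 0.6822 of each dose.
At steady state, accumulation factor R = 1/(1 − e^(−kτ)) ≈ 3.1466.
Single-dose peak C₀ = D/Vd = 597/17 ≈ 35.118 μg/mL.
Cmax,ss = C₀/(1 − f) ≈ 35.118/0.3178 ≈ 110.503 μg/mL.
Steady-state trough Cmin,ss = Cmax,ss·f ≈ 110.503 × 0.6822 ≈ 75.385 μg/mL.
Trough 75.4 μg/mL vs MEC 61 μg/mL: adequate.

75.4 μg/mL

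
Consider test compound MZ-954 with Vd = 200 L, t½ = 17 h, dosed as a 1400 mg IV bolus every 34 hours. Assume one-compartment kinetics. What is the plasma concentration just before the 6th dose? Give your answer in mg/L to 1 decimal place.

f = (1/2)^(τ/t½) = (1/2)^(34/17) ≈ 0.2500.
C₀ = D/Vd = 1400/200 ≈ 7.000 mg/L.
Before the 6th dose, 5 doses have been given. Superposition: Cmin = C₀·(f + f² + … + f^5).
≈ 7.000 × (0.2500 + 0.0625 + 0.0156 + 0.0039 + 0.0010) ≈ 7.000 × 0.3330 ≈ 2.331 mg/L.

2.3 mg/L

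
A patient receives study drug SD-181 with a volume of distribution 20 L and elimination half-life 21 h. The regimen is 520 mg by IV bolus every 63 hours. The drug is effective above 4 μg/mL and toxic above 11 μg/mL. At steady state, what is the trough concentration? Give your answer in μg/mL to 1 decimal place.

τ = 63 h = 3 half-lives, so f = (1/2)^3 = 0.125.
At steady state, R = 1/(1 − 0.125) = 8/7.
Single-dose peak C₀ = D/Vd = 520/20 = 26 μg/mL.
Steady-state peak Cmax,ss = C₀·R = 26 × 8/7 ≈ 29.714 μg/mL.
Steady-state trough Cmin,ss = Cmax,ss·f ≈ 29.714 × 0.125 ≈ 3.714 μg/mL.
Trough 3.7 μg/mL vs MEC 4 μg/mL: subtherapeutic.

3.7 μg/mL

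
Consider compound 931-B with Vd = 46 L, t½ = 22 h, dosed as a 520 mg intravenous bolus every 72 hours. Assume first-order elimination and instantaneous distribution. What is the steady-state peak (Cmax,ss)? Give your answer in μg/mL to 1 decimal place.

12.6 μg/mL

k = ln2/t½ = ln2/22 ≈ 0.031507 h⁻¹; fraction remaining f = e^(−kτ) = e^(−0.031507×72) ≈ 0.1035.
Accumulation ratio R = 1/(1 − f) ≈ 1/0.8965 ≈ 1.1154.
Each bolus raises the concentration by D/Vd = 520/46 ≈ 11.304 μg/mL.
Cmax,ss = C₀/(1 − f) ≈ 11.304/0.8965 ≈ 12.609 μg/mL.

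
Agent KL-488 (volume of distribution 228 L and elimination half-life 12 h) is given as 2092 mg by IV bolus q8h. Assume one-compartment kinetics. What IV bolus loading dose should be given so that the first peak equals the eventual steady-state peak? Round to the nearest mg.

5653 mg

f = (1/2)^(8/12) ≈ 0.629961; accumulation ratio R = 1/(1−f) ≈ 2.70242.
Loading dose to hit Cmax,ss on first dose: D_load = D_maint·R ≈ 2092 × 2.70242 ≈ 5653.46 mg.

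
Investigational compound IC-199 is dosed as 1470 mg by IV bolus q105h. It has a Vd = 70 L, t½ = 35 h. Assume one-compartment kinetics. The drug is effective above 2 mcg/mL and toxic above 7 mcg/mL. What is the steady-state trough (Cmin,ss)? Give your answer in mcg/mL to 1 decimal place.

The dosing interval is 3 half-lives, so f = 2^(−3) = 0.125.
Accumulation ratio R = 1/(1 − f) = 1/0.875 = 8/7.
Single-dose peak C₀ = D/Vd = 1470/70 = 21 mcg/mL.
Steady-state peak Cmax,ss = C₀·R = 21 × 8/7 ≈ 24.000 mcg/mL.
Steady-state trough Cmin,ss = Cmax,ss·f ≈ 24.000 × 0.125 ≈ 3.000 mcg/mL.
Trough 3.0 mcg/mL vs MEC 2 mcg/mL: adequate.

3.0 mcg/mL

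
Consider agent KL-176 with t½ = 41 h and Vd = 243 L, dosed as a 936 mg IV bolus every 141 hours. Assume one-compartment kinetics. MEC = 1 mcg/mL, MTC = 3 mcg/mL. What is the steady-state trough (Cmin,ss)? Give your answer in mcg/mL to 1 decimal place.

0.4 mcg/mL

Over one 141-h interval, 141/41 ≈ 3.439 half-lives elapse, leaving f ≈ 0.0922 of each dose.
Accumulation ratio R = 1/(1 − f) ≈ 1/0.9078 ≈ 1.1016.
Single-dose peak C₀ = D/Vd = 936/243 ≈ 3.852 mcg/mL.
Cmax,ss = C₀/(1 − f) ≈ 3.852/0.9078 ≈ 4.243 mcg/mL.
Steady-state trough Cmin,ss = Cmax,ss·f ≈ 4.243 × 0.0922 ≈ 0.391 mcg/mL.
Trough 0.4 mcg/mL vs MEC 1 mcg/mL: subtherapeutic.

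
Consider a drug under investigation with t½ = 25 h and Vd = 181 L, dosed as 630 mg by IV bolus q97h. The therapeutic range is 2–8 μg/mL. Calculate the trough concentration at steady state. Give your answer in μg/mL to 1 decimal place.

k = ln2/t½ = ln2/25 ≈ 0.027726 h⁻¹; fraction remaining f = e^(−kτ) = e^(−0.027726×97) ≈ 0.0679.
Each bolus raises the concentration by D/Vd = 630/181 ≈ 3.481 μg/mL.
Steady-state trough Cmin,ss = C₀·f/(1−f) ≈ 3.481 × 0.0679/0.9321 ≈ 0.254 μg/mL.
Trough 0.3 μg/mL vs MEC 2 μg/mL: subtherapeutic.

0.3 μg/mL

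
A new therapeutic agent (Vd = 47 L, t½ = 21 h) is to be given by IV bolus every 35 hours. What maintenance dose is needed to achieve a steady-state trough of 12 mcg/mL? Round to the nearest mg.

1227 mg

τ/t½ = 35/21 ≈ 1.6667, so f = (1/2)^(35/21) ≈ 0.314980.
Cmin,ss = (D/Vd)·f/(1−f), so D = Cmin,ss·Vd·(1−f)/f.
D = 12 × 47 × (1−f)/f ≈ 12 × 47 × 2.17480 ≈ 1226.59 mg.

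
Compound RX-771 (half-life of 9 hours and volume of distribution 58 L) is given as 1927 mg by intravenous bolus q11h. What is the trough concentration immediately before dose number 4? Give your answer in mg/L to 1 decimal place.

f = (1/2)^(τ/t½) = (1/2)^(11/9) ≈ 0.4286.
C₀ = D/Vd = 1927/58 ≈ 33.224 mg/L.
Before the 4th dose, 3 doses have been given. Superposition: Cmin = C₀·(f + f² + … + f^3).
≈ 33.224 × (0.4286 + 0.1837 + 0.0787) ≈ 33.224 × 0.6910 ≈ 22.958 mg/L.

23.0 mg/L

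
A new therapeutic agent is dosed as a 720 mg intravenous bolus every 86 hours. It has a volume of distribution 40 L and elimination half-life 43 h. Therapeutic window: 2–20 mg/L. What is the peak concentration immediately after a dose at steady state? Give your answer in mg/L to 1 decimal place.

τ = 86 h = 2 half-lives, so f = (1/2)^2 = 0.25.
Accumulation ratio R = 1/(1 − f) = 1/0.75 = 4/3.
Single-dose peak C₀ = D/Vd = 720/40 = 18 mg/L.
Steady-state peak Cmax,ss = C₀·R = 18 × 4/3 ≈ 24.000 mg/L.
Peak 24.0 mg/L vs MTC 20 mg/L: exceeds toxic threshold.

24.0 mg/L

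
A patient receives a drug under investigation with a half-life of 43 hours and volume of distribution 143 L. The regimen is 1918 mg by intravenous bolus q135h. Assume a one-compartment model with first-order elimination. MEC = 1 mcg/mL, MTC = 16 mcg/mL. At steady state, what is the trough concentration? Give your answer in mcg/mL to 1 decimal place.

τ/t½ = 135/43 ≈ 3.1395, so fraction remaining f = (1/2)^(135/43) ≈ 0.1135.
At steady state, accumulation factor R = 1/(1 − e^(−kτ)) ≈ 1.1280.
Each bolus raises the concentration by D/Vd = 1918/143 ≈ 13.413 mcg/mL.
Cmax,ss = C₀/(1 − f) ≈ 13.413/0.8865 ≈ 15.130 mcg/mL.
One interval later, Cmin,ss = Cmax,ss·e^(−kτ) ≈ 15.130 × 0.1135 ≈ 1.717 mcg/mL.
Trough 1.7 mcg/mL vs MEC 1 mcg/mL: adequate.

1.7 mcg/mL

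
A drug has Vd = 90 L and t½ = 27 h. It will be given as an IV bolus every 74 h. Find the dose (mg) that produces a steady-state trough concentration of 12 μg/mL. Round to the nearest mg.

τ/t½ = 74/27 ≈ 2.7407, so f = (1/2)^(74/27) ≈ 0.149608.
Cmin,ss = (D/Vd)·f/(1−f), so D = Cmin,ss·Vd·(1−f)/f.
D = 12 × 90 × (1−f)/f ≈ 12 × 90 × 5.68413 ≈ 6138.86 mg.

6139 mg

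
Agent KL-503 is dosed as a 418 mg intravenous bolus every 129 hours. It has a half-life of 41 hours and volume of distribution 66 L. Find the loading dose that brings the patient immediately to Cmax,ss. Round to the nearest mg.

f = (1/2)^(129/41) ≈ 0.112942; accumulation ratio R = 1/(1−f) ≈ 1.12732.
Loading dose to hit Cmax,ss on first dose: D_load = D_maint·R ≈ 418 × 1.12732 ≈ 471.22 mg.

471 mg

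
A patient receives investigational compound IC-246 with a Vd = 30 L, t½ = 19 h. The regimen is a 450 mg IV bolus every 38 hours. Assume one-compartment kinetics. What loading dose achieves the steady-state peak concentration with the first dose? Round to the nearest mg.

600 mg

f = (1/2)^(38/19) ≈ 0.250000; accumulation ratio R = 1/(1−f) ≈ 1.33333.
Loading dose to hit Cmax,ss on first dose: D_load = D_maint·R ≈ 450 × 1.33333 ≈ 600.00 mg.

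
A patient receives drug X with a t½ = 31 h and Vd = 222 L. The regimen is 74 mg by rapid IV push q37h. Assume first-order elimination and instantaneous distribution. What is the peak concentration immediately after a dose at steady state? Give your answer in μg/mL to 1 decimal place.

Over one 37-h interval, 37/31 ≈ 1.1935 half-lives elapse, leaving f ≈ 0.4372 of each dose.
Accumulation ratio R = 1/(1 − f) ≈ 1/0.5628 ≈ 1.7768.
Each bolus raises the concentration by D/Vd = 74/222 ≈ 0.333 μg/mL.
Steady-state peak Cmax,ss = C₀·R ≈ 0.333 × 1.7768 ≈ 0.592 μg/mL.

0.6 μg/mL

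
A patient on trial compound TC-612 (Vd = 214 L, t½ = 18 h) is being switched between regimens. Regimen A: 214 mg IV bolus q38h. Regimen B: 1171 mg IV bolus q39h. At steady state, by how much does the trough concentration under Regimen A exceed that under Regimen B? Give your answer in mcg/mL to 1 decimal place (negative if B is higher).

Regimen A: f = (1/2)^(38/18) ≈ 0.2315; Cmin,ss = (214/214)·f/(1−f) ≈ 0.301 mcg/mL.
Regimen B: f = (1/2)^(39/18) ≈ 0.2227; Cmin,ss = (1171/214)·f/(1−f) ≈ 1.568 mcg/mL.
Difference ≈ 0.301 − 1.568 ≈ -1.267 mcg/mL.

-1.3 mcg/mL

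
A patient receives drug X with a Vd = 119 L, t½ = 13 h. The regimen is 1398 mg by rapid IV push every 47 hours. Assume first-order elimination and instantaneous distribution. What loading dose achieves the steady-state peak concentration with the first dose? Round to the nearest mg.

f = (1/2)^(47/13) ≈ 0.081594; accumulation ratio R = 1/(1−f) ≈ 1.08884.
Loading dose to hit Cmax,ss on first dose: D_load = D_maint·R ≈ 1398 × 1.08884 ≈ 1522.20 mg.

1522 mg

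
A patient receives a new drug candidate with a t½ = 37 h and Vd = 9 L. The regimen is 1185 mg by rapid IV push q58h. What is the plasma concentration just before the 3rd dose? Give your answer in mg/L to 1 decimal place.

59.4 mg/L

f = (1/2)^(τ/t½) = (1/2)^(58/37) ≈ 0.3374.
C₀ = D/Vd = 1185/9 ≈ 131.667 mg/L.
Before the 3rd dose, 2 doses have been given. Superposition: Cmin = C₀·(f + f²).
≈ 131.667 × (0.3374 + 0.1138) ≈ 131.667 × 0.4512 ≈ 59.408 mg/L.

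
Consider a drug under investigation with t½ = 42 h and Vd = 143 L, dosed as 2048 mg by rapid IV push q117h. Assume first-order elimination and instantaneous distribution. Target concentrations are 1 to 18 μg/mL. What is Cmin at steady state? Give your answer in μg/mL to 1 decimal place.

2.4 μg/mL

Over one 117-h interval, 117/42 ≈ 2.7857 half-lives elapse, leaving f ≈ 0.1450 of each dose.
Accumulation ratio R = 1/(1 − f) ≈ 1/0.8550 ≈ 1.1696.
Each bolus raises the concentration by D/Vd = 2048/143 ≈ 14.322 μg/mL.
Steady-state peak Cmax,ss = C₀·R ≈ 14.322 × 1.1696 ≈ 16.751 μg/mL.
Steady-state trough Cmin,ss = Cmax,ss·f ≈ 16.751 × 0.1450 ≈ 2.429 μg/mL.
Trough 2.4 μg/mL vs MEC 1 μg/mL: adequate.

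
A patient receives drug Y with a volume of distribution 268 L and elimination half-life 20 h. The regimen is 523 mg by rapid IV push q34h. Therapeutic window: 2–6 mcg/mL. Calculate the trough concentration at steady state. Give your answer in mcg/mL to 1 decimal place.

Over one 34-h interval, 34/20 ≈ 1.7 half-lives elapse, leaving f ≈ 0.3078 of each dose.
Each bolus raises the concentration by D/Vd = 523/268 ≈ 1.951 mcg/mL.
Steady-state trough Cmin,ss = C₀·f/(1−f) ≈ 1.951 × 0.3078/0.6922 ≈ 0.868 mcg/mL.
Trough 0.9 mcg/mL vs MEC 2 mcg/mL: subtherapeutic.

0.9 mcg/mL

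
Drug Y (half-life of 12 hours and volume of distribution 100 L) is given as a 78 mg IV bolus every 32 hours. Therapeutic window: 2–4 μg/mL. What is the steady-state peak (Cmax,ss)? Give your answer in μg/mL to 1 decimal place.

τ/t½ = 32/12 ≈ 2.6667, so fraction remaining f = (1/2)^(32/12) ≈ 0.1575.
At steady state, accumulation factor R = 1/(1 − e^(−kτ)) ≈ 1.1869.
Single-dose peak C₀ = D/Vd = 78/100 ≈ 0.780 μg/mL.
Steady-state peak Cmax,ss = C₀·R ≈ 0.780 × 1.1869 ≈ 0.926 μg/mL.
Peak 0.9 μg/mL vs MTC 4 μg/mL: below toxic threshold.

0.9 μg/mL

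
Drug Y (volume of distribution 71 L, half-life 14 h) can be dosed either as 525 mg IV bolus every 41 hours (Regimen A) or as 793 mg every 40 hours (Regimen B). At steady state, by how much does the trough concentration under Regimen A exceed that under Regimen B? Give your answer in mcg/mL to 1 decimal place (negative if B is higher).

Regimen A: f = (1/2)^(41/14) ≈ 0.1313; Cmin,ss = (525/71)·f/(1−f) ≈ 1.118 mcg/mL.
Regimen B: f = (1/2)^(40/14) ≈ 0.1380; Cmin,ss = (793/71)·f/(1−f) ≈ 1.788 mcg/mL.
Difference ≈ 1.118 − 1.788 ≈ -0.670 mcg/mL.

-0.7 mcg/mL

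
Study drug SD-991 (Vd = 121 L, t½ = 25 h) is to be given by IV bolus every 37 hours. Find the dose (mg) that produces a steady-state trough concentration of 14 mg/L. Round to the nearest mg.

τ/t½ = 37/25 ≈ 1.48, so f = (1/2)^(37/25) ≈ 0.358489.
Cmin,ss = (D/Vd)·f/(1−f), so D = Cmin,ss·Vd·(1−f)/f.
D = 14 × 121 × (1−f)/f ≈ 14 × 121 × 1.78949 ≈ 3031.40 mg.

3031 mg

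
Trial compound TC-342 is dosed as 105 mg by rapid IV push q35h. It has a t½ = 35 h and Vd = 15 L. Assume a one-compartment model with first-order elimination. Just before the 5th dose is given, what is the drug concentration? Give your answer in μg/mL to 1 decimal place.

6.6 μg/mL

f = (1/2)^(τ/t½) = (1/2)^(35/35) ≈ 0.5000.
C₀ = D/Vd = 105/15 ≈ 7.000 μg/mL.
Before the 5th dose, 4 doses have been given. Superposition: Cmin = C₀·(f + f² + … + f^4).
≈ 7.000 × (0.5000 + 0.2500 + 0.1250 + 0.0625) ≈ 7.000 × 0.9375 ≈ 6.562 μg/mL.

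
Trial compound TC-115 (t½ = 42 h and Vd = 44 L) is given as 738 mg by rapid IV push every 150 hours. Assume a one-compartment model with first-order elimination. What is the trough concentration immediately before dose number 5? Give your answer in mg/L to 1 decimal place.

1.5 mg/L

f = (1/2)^(τ/t½) = (1/2)^(150/42) ≈ 0.0841.
C₀ = D/Vd = 738/44 ≈ 16.773 mg/L.
Before the 5th dose, 4 doses have been given. Superposition: Cmin = C₀·(f + f² + … + f^4).
≈ 16.773 × (0.0841 + 0.0071 + 0.0006 + 0.0001) ≈ 16.773 × 0.0919 ≈ 1.541 mg/L.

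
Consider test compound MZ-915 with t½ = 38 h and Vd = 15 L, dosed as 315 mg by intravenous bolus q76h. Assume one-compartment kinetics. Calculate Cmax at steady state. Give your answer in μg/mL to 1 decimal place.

28.0 μg/mL

τ = 76 h = 2 half-lives, so f = (1/2)^2 = 0.25.
Accumulation ratio R = 1/(1 − f) = 1/0.75 = 4/3.
Single-dose peak C₀ = D/Vd = 315/15 = 21 μg/mL.
Steady-state peak Cmax,ss = C₀·R = 21 × 4/3 ≈ 28.000 μg/mL.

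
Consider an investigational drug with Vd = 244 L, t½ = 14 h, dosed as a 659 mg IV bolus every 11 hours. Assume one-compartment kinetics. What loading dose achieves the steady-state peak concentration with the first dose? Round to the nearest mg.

f = (1/2)^(11/14) ≈ 0.580065; accumulation ratio R = 1/(1−f) ≈ 2.38132.
Loading dose to hit Cmax,ss on first dose: D_load = D_maint·R ≈ 659 × 2.38132 ≈ 1569.29 mg.

1569 mg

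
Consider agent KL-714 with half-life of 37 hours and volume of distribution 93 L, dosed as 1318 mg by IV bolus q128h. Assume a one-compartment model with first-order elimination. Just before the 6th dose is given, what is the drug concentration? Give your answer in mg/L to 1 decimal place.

f = (1/2)^(τ/t½) = (1/2)^(128/37) ≈ 0.0909.
C₀ = D/Vd = 1318/93 ≈ 14.172 mg/L.
Before the 6th dose, 5 doses have been given. Superposition: Cmin = C₀·(f + f² + … + f^5).
≈ 14.172 × (0.0909 + 0.0083 + 0.0008 + 0.0001 + 0.0000) ≈ 14.172 × 0.1001 ≈ 1.419 mg/L.

1.4 mg/L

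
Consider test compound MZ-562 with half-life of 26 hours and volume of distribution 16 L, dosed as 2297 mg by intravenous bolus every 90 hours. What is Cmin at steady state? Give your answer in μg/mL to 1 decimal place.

14.3 μg/mL

k = ln2/t½ = ln2/26 ≈ 0.026660 h⁻¹; fraction remaining f = e^(−kτ) = e^(−0.026660×90) ≈ 0.0908.
Single-dose peak C₀ = D/Vd = 2297/16 ≈ 143.562 μg/mL.
Steady-state trough Cmin,ss = C₀·f/(1−f) ≈ 143.562 × 0.0908/0.9092 ≈ 14.337 μg/mL.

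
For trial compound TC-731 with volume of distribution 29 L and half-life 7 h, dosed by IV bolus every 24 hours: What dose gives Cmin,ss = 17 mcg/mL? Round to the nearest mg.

τ/t½ = 24/7 ≈ 3.4286, so f = (1/2)^(24/7) ≈ 0.092875.
Cmin,ss = (D/Vd)·f/(1−f), so D = Cmin,ss·Vd·(1−f)/f.
D = 17 × 29 × (1−f)/f ≈ 17 × 29 × 9.76716 ≈ 4815.21 mg.

4815 mg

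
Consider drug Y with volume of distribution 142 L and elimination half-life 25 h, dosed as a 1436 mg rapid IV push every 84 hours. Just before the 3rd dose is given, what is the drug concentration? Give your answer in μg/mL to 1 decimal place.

f = (1/2)^(τ/t½) = (1/2)^(84/25) ≈ 0.0974.
C₀ = D/Vd = 1436/142 ≈ 10.113 μg/mL.
Before the 3rd dose, 2 doses have been given. Superposition: Cmin = C₀·(f + f²).
≈ 10.113 × (0.0974 + 0.0095) ≈ 10.113 × 0.1069 ≈ 1.081 μg/mL.

1.1 μg/mL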